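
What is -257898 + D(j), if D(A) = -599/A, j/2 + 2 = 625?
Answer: -321341507/1246 ≈ -2.5790e+5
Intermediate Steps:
j = 1246 (j = -4 + 2*625 = -4 + 1250 = 1246)
-257898 + D(j) = -257898 - 599/1246 = -321341507/1246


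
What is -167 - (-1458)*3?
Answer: 4207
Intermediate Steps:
-167 - (-1458)*3 = -167 - 54*(-81) = -167 + 4374 = 4207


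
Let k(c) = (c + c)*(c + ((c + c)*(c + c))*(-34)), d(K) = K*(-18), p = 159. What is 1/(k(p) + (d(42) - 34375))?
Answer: -1/1093337257 ≈ -9.1463e-10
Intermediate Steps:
d(K) = -18*K
k(c) = 2*c*(c - 136*c**2) (k(c) = (2*c)*(c + ((2*c)*(2*c))*(-34)) = (2*c)*(c + (4*c**2)*(-34)) = (2*c)*(c - 136*c**2) = 2*c*(c - 136*c**2))
1/(k(p) + (d(42) - 34375)) = 1/(159**2*(2 - 272*159) + (-18*42 - 34375)) = 1/(25281*(2 - 43248) + (-756 - 34375)) = 1/(25281*(-43246) - 35131) = 1/(-1093302126 - 35131) = 1/(-1093337257) = -1/1093337257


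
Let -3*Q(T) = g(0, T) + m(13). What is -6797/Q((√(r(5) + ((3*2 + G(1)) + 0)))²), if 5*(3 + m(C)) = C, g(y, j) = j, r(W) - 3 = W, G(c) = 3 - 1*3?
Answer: 101955/68 ≈ 1499.3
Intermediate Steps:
G(c) = 0 (G(c) = 3 - 3 = 0)
r(W) = 3 + W
m(C) = -3 + C/5
Q(T) = 2/15 - T/3 (Q(T) = -(T + (-3 + (⅕)*13))/3 = -(T + (-3 + 13/5))/3 = -(T - ⅖)/3 = -(-⅖ + T)/3 = 2/15 - T/3)
-6797/Q((√(r(5) + ((3*2 + G(1)) + 0)))²) = -6797/(2/15 - (8/3 + (3*2 + 0)/3)) = -6797/(2/15 - (8/3 + (6 + 0)/3)) = -6797/(2/15 - (√(8 + (6 + 0)))²/3) = -6797/(2/15 - (√(8 + 6))²/3) = -6797/(2/15 - (√14)²/3) = -6797/(2/15 - ⅓*14) = -6797/(2/15 - 14/3) = -6797/(-68/15) = -6797*(-15/68) = 101955/68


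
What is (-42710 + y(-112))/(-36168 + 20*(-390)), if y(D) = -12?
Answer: 21361/21984 ≈ 0.97166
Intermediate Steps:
(-42710 + y(-112))/(-36168 + 20*(-390)) = (-42710 - 12)/(-36168 + 20*(-390)) = -42722/(-36168 - 7800) = -42722/(-43968) = -42722*(-1/43968) = 21361/21984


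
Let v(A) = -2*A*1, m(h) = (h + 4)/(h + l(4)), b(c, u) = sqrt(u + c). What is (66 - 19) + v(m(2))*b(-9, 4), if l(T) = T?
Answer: 47 - 2*I*sqrt(5) ≈ 47.0 - 4.4721*I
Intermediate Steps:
b(c, u) = sqrt(c + u)
m(h) = 1 (m(h) = (h + 4)/(h + 4) = (4 + h)/(4 + h) = 1)
v(A) = -2*A
(66 - 19) + v(m(2))*b(-9, 4) = (66 - 19) + (-2*1)*sqrt(-9 + 4) = 47 - 2*I*sqrt(5)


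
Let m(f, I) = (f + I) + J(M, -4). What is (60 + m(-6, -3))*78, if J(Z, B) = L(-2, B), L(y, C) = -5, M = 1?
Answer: 3588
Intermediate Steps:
J(Z, B) = -5
m(f, I) = -5 + I + f (m(f, I) = (f + I) - 5 = (I + f) - 5 = -5 + I + f)
(60 + m(-6, -3))*78 = (60 + (-5 - 3 - 6))*78 = (60 - 14)*78 = 46*78 = 3588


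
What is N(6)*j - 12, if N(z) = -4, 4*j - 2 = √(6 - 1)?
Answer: -14 - √5 ≈ -16.236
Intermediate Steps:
j = ½ + √5/4 (j = ½ + √(6 - 1)/4 = ½ + √5/4 ≈ 1.0590)
N(6)*j - 12 = -4*(½ + √5/4) - 12 = (-2 - √5) - 12 = -14 - √5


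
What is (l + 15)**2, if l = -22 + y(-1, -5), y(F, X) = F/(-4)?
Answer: 729/16 ≈ 45.563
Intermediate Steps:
y(F, X) = -F/4 (y(F, X) = F*(-1/4) = -F/4)
l = -87/4 (l = -22 - 1/4*(-1) = -22 + 1/4 = -87/4 ≈ -21.750)
(l + 15)**2 = (-87/4 + 15)**2 = (-27/4)**2 = 729/16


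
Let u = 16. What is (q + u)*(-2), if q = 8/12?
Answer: -100/3 ≈ -33.333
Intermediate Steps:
q = ⅔ (q = 8*(1/12) = ⅔ ≈ 0.66667)
(q + u)*(-2) = (⅔ + 16)*(-2) = (50/3)*(-2) = -100/3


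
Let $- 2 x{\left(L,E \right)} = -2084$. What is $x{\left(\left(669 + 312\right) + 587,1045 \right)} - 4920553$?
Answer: $-4919511$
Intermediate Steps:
$x{\left(L,E \right)} = 1042$ ($x{\left(L,E \right)} = \left(- \frac{1}{2}\right) \left(-2084\right) = 1042$)
$x{\left(\left(669 + 312\right) + 587,1045 \right)} - 4920553 = 1042 - 4920553 = -4919511$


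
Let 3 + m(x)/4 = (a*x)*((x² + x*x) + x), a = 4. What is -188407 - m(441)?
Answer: -2747815963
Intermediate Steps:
m(x) = -12 + 16*x*(x + 2*x²) (m(x) = -12 + 4*((4*x)*((x² + x*x) + x)) = -12 + 4*((4*x)*((x² + x²) + x)) = -12 + 4*((4*x)*(2*x² + x)) = -12 + 4*((4*x)*(x + 2*x²)) = -12 + 4*(4*x*(x + 2*x²)) = -12 + 16*x*(x + 2*x²))
-188407 - m(441) = -188407 - (-12 + 16*441² + 32*441³) = -188407 - (-12 + 16*194481 + 32*85766121) = -188407 - (-12 + 3111696 + 2744515872) = -188407 - 1*2747627556 = -188407 - 2747627556 = -2747815963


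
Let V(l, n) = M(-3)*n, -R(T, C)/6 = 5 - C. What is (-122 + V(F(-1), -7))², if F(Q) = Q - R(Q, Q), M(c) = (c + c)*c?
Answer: 61504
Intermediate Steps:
R(T, C) = -30 + 6*C (R(T, C) = -6*(5 - C) = -30 + 6*C)
M(c) = 2*c² (M(c) = (2*c)*c = 2*c²)
F(Q) = 30 - 5*Q (F(Q) = Q - (-30 + 6*Q) = Q + (30 - 6*Q) = 30 - 5*Q)
V(l, n) = 18*n (V(l, n) = (2*(-3)²)*n = (2*9)*n = 18*n)
(-122 + V(F(-1), -7))² = (-122 + 18*(-7))² = (-122 - 126)² = (-248)² = 61504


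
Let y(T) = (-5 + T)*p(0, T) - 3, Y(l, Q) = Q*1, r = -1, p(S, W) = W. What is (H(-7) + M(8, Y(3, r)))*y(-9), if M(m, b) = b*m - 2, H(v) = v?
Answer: -2091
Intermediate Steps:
Y(l, Q) = Q
M(m, b) = -2 + b*m
y(T) = -3 + T*(-5 + T) (y(T) = (-5 + T)*T - 3 = T*(-5 + T) - 3 = -3 + T*(-5 + T))
(H(-7) + M(8, Y(3, r)))*y(-9) = (-7 + (-2 - 1*8))*(-3 + (-9)² - 5*(-9)) = (-7 + (-2 - 8))*(-3 + 81 + 45) = (-7 - 10)*123 = -17*123 = -2091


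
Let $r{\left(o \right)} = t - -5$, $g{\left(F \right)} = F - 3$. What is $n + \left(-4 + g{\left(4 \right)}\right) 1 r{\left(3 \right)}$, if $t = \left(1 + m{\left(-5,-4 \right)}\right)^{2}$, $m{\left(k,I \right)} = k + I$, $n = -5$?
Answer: $-212$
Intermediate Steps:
$g{\left(F \right)} = -3 + F$ ($g{\left(F \right)} = F - 3 = -3 + F$)
$m{\left(k,I \right)} = I + k$
$t = 64$ ($t = \left(1 - 9\right)^{2} = \left(-8\right)^{2} = 64$)
$r{\left(o \right)} = 69$ ($r{\left(o \right)} = 64 - -5 = 64 + 5 = 69$)
$n + \left(-4 + g{\left(4 \right)}\right) 1 r{\left(3 \right)} = -5 + \left(-4 + \left(-3 + 4\right)\right) 1 \cdot 69 = -5 + \left(-4 + 1\right) 1 \cdot 69 = -5 + \left(-3\right) 1 \cdot 69 = -5 - 207 = -212$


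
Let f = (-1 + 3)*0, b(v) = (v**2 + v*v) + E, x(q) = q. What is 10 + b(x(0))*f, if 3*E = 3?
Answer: 10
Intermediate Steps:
E = 1 (E = (1/3)*3 = 1)
b(v) = 1 + 2*v**2 (b(v) = (v**2 + v*v) + 1 = (v**2 + v**2) + 1 = 2*v**2 + 1 = 1 + 2*v**2)
f = 0 (f = 2*0 = 0)
10 + b(x(0))*f = 10 + (1 + 2*0**2)*0 = 10 + (1 + 2*0)*0 = 10 + (1 + 0)*0 = 10 + 1*0 = 10 + 0 = 10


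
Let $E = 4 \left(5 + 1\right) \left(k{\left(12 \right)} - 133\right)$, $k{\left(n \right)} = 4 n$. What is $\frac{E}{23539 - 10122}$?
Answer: $- \frac{2040}{13417} \approx -0.15205$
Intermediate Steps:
$E = -2040$ ($E = 4 \left(5 + 1\right) \left(4 \cdot 12 - 133\right) = 4 \cdot 6 \left(48 - 133\right) = 24 \left(-85\right) = -2040$)
$\frac{E}{23539 - 10122} = - \frac{2040}{23539 - 10122} = - \frac{2040}{13417}$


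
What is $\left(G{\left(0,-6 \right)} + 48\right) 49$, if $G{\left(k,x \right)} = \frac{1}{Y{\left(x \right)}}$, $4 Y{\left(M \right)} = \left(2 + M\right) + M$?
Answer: $\frac{11662}{5} \approx 2332.4$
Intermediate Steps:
$Y{\left(M \right)} = \frac{1}{2} + \frac{M}{2}$ ($Y{\left(M \right)} = \frac{\left(2 + M\right) + M}{4} = \frac{2 + 2 M}{4} = \frac{1}{2} + \frac{M}{2}$)
$G{\left(k,x \right)} = \frac{1}{\frac{1}{2} + \frac{x}{2}}$
$\left(G{\left(0,-6 \right)} + 48\right) 49 = \left(\frac{2}{1 - 6} + 48\right) 49 = \left(\frac{2}{-5} + 48\right) 49 = \left(2 \left(- \frac{1}{5}\right) + 48\right) 49 = \left(- \frac{2}{5} + 48\right) 49 = \frac{238}{5} \cdot 49 = \frac{11662}{5}$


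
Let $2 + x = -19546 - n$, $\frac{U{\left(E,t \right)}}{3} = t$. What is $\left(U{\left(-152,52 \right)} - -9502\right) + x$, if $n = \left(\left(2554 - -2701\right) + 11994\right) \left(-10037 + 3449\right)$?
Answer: $113626522$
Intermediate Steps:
$U{\left(E,t \right)} = 3 t$
$n = -113636412$ ($n = \left(\left(2554 + 2701\right) + 11994\right) \left(-6588\right) = \left(5255 + 11994\right) \left(-6588\right) = 17249 \left(-6588\right) = -113636412$)
$x = 113616864$ ($x = -2 - -113616866 = -2 + \left(-19546 + 113636412\right) = -2 + 113616866 = 113616864$)
$\left(U{\left(-152,52 \right)} - -9502\right) + x = \left(3 \cdot 52 - -9502\right) + 113616864 = \left(156 + 9502\right) + 113616864 = 9658 + 113616864 = 113626522$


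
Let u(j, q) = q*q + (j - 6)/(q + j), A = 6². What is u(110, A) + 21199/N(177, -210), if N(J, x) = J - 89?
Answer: 9877607/6424 ≈ 1537.6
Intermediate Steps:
N(J, x) = -89 + J
A = 36
u(j, q) = q² + (-6 + j)/(j + q)
u(110, A) + 21199/N(177, -210) = (-6 + 110 + 36³ + 110*36²)/(110 + 36) + 21199/(-89 + 177) = (-6 + 110 + 46656 + 110*1296)/146 + 21199/88 = (-6 + 110 + 46656 + 142560)/146 + 21199*(1/88) = (1/146)*189320 + 21199/88 = 94660/73 + 21199/88 = 9877607/6424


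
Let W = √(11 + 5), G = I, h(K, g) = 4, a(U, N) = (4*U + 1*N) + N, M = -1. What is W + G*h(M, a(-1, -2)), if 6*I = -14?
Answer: -16/3 ≈ -5.3333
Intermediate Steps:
a(U, N) = 2*N + 4*U (a(U, N) = (4*U + N) + N = (N + 4*U) + N = 2*N + 4*U)
I = -7/3 (I = (⅙)*(-14) = -7/3 ≈ -2.3333)
G = -7/3 ≈ -2.3333
W = 4 (W = √16 = 4)
W + G*h(M, a(-1, -2)) = 4 - 7/3*4 = 4 - 28/3 = -16/3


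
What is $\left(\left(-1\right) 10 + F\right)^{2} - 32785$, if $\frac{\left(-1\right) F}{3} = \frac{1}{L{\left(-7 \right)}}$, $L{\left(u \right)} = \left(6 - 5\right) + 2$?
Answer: $-32664$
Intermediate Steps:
$L{\left(u \right)} = 3$ ($L{\left(u \right)} = 1 + 2 = 3$)
$F = -1$ ($F = - \frac{3}{3} = \left(-3\right) \frac{1}{3} = -1$)
$\left(\left(-1\right) 10 + F\right)^{2} - 32785 = \left(\left(-1\right) 10 - 1\right)^{2} - 32785 = \left(-10 - 1\right)^{2} - 32785 = \left(-11\right)^{2} - 32785 = 121 - 32785 = -32664$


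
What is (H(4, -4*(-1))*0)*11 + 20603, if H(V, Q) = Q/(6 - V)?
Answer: 20603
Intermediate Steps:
(H(4, -4*(-1))*0)*11 + 20603 = (-(-4*(-1))/(-6 + 4)*0)*11 + 20603 = (-1*4/(-2)*0)*11 + 20603 = (-1*4*(-1/2)*0)*11 + 20603 = (2*0)*11 + 20603 = 0*11 + 20603 = 0 + 20603 = 20603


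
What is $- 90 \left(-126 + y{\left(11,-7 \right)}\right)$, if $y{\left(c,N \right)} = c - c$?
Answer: $11340$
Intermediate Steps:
$y{\left(c,N \right)} = 0$
$- 90 \left(-126 + y{\left(11,-7 \right)}\right) = - 90 \left(-126 + 0\right) = \left(-90\right) \left(-126\right) = 11340$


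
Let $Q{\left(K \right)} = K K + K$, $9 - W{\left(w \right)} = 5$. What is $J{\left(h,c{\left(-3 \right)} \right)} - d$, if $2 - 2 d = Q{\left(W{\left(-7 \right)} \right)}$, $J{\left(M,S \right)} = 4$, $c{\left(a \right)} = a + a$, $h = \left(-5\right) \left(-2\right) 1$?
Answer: $13$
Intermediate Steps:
$h = 10$ ($h = 10 \cdot 1 = 10$)
$W{\left(w \right)} = 4$ ($W{\left(w \right)} = 9 - 5 = 4$)
$Q{\left(K \right)} = K + K^{2}$ ($Q{\left(K \right)} = K^{2} + K = K + K^{2}$)
$c{\left(a \right)} = 2 a$
$d = -9$ ($d = 1 - \frac{4 \left(1 + 4\right)}{2} = 1 - \frac{4 \cdot 5}{2} = 1 - 10 = -9$)
$J{\left(h,c{\left(-3 \right)} \right)} - d = 4 - -9 = 4 + 9 = 13$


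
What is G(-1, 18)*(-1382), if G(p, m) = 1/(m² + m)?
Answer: -691/171 ≈ -4.0409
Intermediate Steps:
G(p, m) = 1/(m + m²)
G(-1, 18)*(-1382) = (1/(18*(1 + 18)))*(-1382) = ((1/18)/19)*(-1382) = ((1/18)*(1/19))*(-1382) = (1/342)*(-1382) = -691/171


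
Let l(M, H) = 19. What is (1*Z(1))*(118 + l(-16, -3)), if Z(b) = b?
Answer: 137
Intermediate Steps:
(1*Z(1))*(118 + l(-16, -3)) = (1*1)*(118 + 19) = 1*137 = 137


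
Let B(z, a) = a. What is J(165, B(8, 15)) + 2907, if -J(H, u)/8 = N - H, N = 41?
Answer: 3899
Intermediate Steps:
J(H, u) = -328 + 8*H (J(H, u) = -8*(41 - H) = -328 + 8*H)
J(165, B(8, 15)) + 2907 = (-328 + 8*165) + 2907 = (-328 + 1320) + 2907 = 992 + 2907 = 3899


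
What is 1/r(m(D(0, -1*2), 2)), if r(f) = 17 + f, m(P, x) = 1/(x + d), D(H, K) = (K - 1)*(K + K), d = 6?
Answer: 8/137 ≈ 0.058394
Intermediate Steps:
D(H, K) = 2*K*(-1 + K) (D(H, K) = (-1 + K)*(2*K) = 2*K*(-1 + K))
m(P, x) = 1/(6 + x) (m(P, x) = 1/(x + 6) = 1/(6 + x))
1/r(m(D(0, -1*2), 2)) = 1/(17 + 1/(6 + 2)) = 1/(17 + 1/8) = 1/(17 + ⅛) = 1/(137/8) = 8/137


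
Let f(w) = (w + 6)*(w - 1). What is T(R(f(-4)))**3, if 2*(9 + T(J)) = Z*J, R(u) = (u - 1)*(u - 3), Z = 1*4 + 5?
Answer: 2043548109/8 ≈ 2.5544e+8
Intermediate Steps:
Z = 9 (Z = 4 + 5 = 9)
f(w) = (-1 + w)*(6 + w) (f(w) = (6 + w)*(-1 + w) = (-1 + w)*(6 + w))
R(u) = (-1 + u)*(-3 + u)
T(J) = -9 + 9*J/2 (T(J) = -9 + (9*J)/2 = -9 + 9*J/2)
T(R(f(-4)))**3 = (-9 + 9*(3 + (-6 + (-4)**2 + 5*(-4))**2 - 4*(-6 + (-4)**2 + 5*(-4)))/2)**3 = (-9 + 9*(3 + (-6 + 16 - 20)**2 - 4*(-6 + 16 - 20))/2)**3 = (-9 + 9*(3 + (-10)**2 - 4*(-10))/2)**3 = (-9 + 9*(3 + 100 + 40)/2)**3 = (-9 + (9/2)*143)**3 = (-9 + 1287/2)**3 = (1269/2)**3 = 2043548109/8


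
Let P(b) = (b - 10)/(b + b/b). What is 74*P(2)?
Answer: -592/3 ≈ -197.33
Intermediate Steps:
P(b) = (-10 + b)/(1 + b) (P(b) = (-10 + b)/(b + 1) = (-10 + b)/(1 + b))
74*P(2) = 74*((-10 + 2)/(1 + 2)) = 74*(-8/3) = -592/3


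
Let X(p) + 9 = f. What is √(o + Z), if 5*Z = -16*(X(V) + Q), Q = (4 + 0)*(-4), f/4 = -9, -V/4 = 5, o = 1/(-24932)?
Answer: √758357485455/62330 ≈ 13.971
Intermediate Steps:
o = -1/24932 ≈ -4.0109e-5
V = -20 (V = -4*5 = -20)
f = -36 (f = 4*(-9) = -36)
X(p) = -45 (X(p) = -9 - 36 = -45)
Q = -16 (Q = 4*(-4) = -16)
Z = 976/5 (Z = (-16*(-45 - 16))/5 = (-16*(-61))/5 = (⅕)*976 = 976/5 ≈ 195.20)
√(o + Z) = √(-1/24932 + 976/5) = √(24333627/124660) = √758357485455/62330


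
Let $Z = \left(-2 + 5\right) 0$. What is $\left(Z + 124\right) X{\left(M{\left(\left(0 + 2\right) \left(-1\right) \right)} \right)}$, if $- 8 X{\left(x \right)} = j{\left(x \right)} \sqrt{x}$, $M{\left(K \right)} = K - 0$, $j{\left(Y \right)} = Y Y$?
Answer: $- 62 i \sqrt{2} \approx - 87.681 i$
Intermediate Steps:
$j{\left(Y \right)} = Y^{2}$
$M{\left(K \right)} = K$ ($M{\left(K \right)} = K + 0 = K$)
$Z = 0$ ($Z = 3 \cdot 0 = 0$)
$X{\left(x \right)} = - \frac{x^{\frac{5}{2}}}{8}$ ($X{\left(x \right)} = - \frac{x^{2} \sqrt{x}}{8} = - \frac{x^{\frac{5}{2}}}{8}$)
$\left(Z + 124\right) X{\left(M{\left(\left(0 + 2\right) \left(-1\right) \right)} \right)} = \left(0 + 124\right) \left(- \frac{\left(\left(0 + 2\right) \left(-1\right)\right)^{\frac{5}{2}}}{8}\right) = 124 \left(- \frac{\left(2 \left(-1\right)\right)^{\frac{5}{2}}}{8}\right) = 124 \left(- \frac{\left(-2\right)^{\frac{5}{2}}}{8}\right) = 124 \left(- \frac{4 i \sqrt{2}}{8}\right) = 124 \left(- \frac{i \sqrt{2}}{2}\right) = - 62 i \sqrt{2}$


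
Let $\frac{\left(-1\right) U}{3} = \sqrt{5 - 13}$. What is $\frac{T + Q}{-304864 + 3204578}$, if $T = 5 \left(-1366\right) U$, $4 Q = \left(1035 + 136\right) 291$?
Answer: $\frac{340761}{11598856} + \frac{20490 i \sqrt{2}}{1449857} \approx 0.029379 + 0.019986 i$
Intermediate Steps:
$Q = \frac{340761}{4}$ ($Q = \frac{\left(1035 + 136\right) 291}{4} = \frac{1171 \cdot 291}{4} = \frac{1}{4} \cdot 340761 = \frac{340761}{4} \approx 85190.0$)
$U = - 6 i \sqrt{2}$ ($U = - 3 \sqrt{5 - 13} = - 3 \sqrt{-8} = - 3 \cdot 2 i \sqrt{2} = - 6 i \sqrt{2} \approx - 8.4853 i$)
$T = 40980 i \sqrt{2}$ ($T = 5 \left(-1366\right) \left(- 6 i \sqrt{2}\right) = - 6830 \left(- 6 i \sqrt{2}\right) = 40980 i \sqrt{2} \approx 57955.0 i$)
$\frac{T + Q}{-304864 + 3204578} = \frac{40980 i \sqrt{2} + \frac{340761}{4}}{-304864 + 3204578} = \frac{\frac{340761}{4} + 40980 i \sqrt{2}}{2899714} = \left(\frac{340761}{4} + 40980 i \sqrt{2}\right) \frac{1}{2899714} = \frac{340761}{11598856} + \frac{20490 i \sqrt{2}}{1449857}$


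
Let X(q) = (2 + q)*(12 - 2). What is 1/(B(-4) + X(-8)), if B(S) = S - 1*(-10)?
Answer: -1/54 ≈ -0.018519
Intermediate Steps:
B(S) = 10 + S (B(S) = S + 10 = 10 + S)
X(q) = 20 + 10*q (X(q) = (2 + q)*10 = 20 + 10*q)
1/(B(-4) + X(-8)) = 1/((10 - 4) + (20 + 10*(-8))) = 1/(6 + (20 - 80)) = 1/(6 - 60) = 1/(-54) = -1/54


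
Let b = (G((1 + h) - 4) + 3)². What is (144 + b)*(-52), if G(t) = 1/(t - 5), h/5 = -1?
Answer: -103120/13 ≈ -7932.3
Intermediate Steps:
h = -5 (h = 5*(-1) = -5)
G(t) = 1/(-5 + t)
b = 1444/169 (b = (1/(-5 + ((1 - 5) - 4)) + 3)² = (1/(-5 + (-4 - 4)) + 3)² = (1/(-5 - 8) + 3)² = (1/(-13) + 3)² = (-1/13 + 3)² = (38/13)² = 1444/169 ≈ 8.5444)
(144 + b)*(-52) = (144 + 1444/169)*(-52) = (25780/169)*(-52) = -103120/13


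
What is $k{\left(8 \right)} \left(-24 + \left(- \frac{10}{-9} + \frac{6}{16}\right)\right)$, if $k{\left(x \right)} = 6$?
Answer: $- \frac{1621}{12} \approx -135.08$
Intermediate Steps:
$k{\left(8 \right)} \left(-24 + \left(- \frac{10}{-9} + \frac{6}{16}\right)\right) = 6 \left(-24 + \left(- \frac{10}{-9} + \frac{6}{16}\right)\right) = 6 \left(-24 + \left(\left(-10\right) \left(- \frac{1}{9}\right) + 6 \cdot \frac{1}{16}\right)\right) = 6 \left(-24 + \left(\frac{10}{9} + \frac{3}{8}\right)\right) = 6 \left(-24 + \frac{107}{72}\right) = 6 \left(- \frac{1621}{72}\right) = - \frac{1621}{12}$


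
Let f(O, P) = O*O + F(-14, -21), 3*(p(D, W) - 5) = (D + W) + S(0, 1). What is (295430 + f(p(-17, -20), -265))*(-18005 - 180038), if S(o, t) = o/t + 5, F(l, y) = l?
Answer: -526602872419/9 ≈ -5.8511e+10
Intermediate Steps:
S(o, t) = 5 + o/t (S(o, t) = o/t + 5 = 5 + o/t)
p(D, W) = 20/3 + D/3 + W/3 (p(D, W) = 5 + ((D + W) + (5 + 0/1))/3 = 5 + ((D + W) + (5 + 0*1))/3 = 5 + ((D + W) + (5 + 0))/3 = 5 + ((D + W) + 5)/3 = 5 + (5 + D + W)/3 = 5 + (5/3 + D/3 + W/3) = 20/3 + D/3 + W/3)
f(O, P) = -14 + O² (f(O, P) = O*O - 14 = O² - 14 = -14 + O²)
(295430 + f(p(-17, -20), -265))*(-18005 - 180038) = (295430 + (-14 + (20/3 + (⅓)*(-17) + (⅓)*(-20))²))*(-18005 - 180038) = (295430 + (-14 + (20/3 - 17/3 - 20/3)²))*(-198043) = (295430 + (-14 + (-17/3)²))*(-198043) = (295430 + (-14 + 289/9))*(-198043) = (295430 + 163/9)*(-198043) = (2659033/9)*(-198043) = -526602872419/9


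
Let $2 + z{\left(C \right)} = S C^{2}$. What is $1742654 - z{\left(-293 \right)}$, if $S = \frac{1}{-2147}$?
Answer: $\frac{3741568281}{2147} \approx 1.7427 \cdot 10^{6}$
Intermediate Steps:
$S = - \frac{1}{2147} \approx -0.00046577$
$z{\left(C \right)} = -2 - \frac{C^{2}}{2147}$
$1742654 - z{\left(-293 \right)} = 1742654 - \left(-2 - \frac{\left(-293\right)^{2}}{2147}\right) = 1742654 - \left(-2 - \frac{85849}{2147}\right) = 1742654 - - \frac{90143}{2147} = 1742654 + \frac{90143}{2147} = \frac{3741568281}{2147}$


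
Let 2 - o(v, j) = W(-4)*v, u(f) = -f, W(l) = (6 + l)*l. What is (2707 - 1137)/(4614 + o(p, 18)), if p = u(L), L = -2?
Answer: 785/2316 ≈ 0.33895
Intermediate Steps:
W(l) = l*(6 + l)
p = 2 (p = -1*(-2) = 2)
o(v, j) = 2 + 8*v (o(v, j) = 2 - (-4*(6 - 4))*v = 2 - (-4*2)*v = 2 - (-8)*v = 2 + 8*v)
(2707 - 1137)/(4614 + o(p, 18)) = (2707 - 1137)/(4614 + (2 + 8*2)) = 1570/(4614 + (2 + 16)) = 1570/(4614 + 18) = 1570/4632 = 1570*(1/4632) = 785/2316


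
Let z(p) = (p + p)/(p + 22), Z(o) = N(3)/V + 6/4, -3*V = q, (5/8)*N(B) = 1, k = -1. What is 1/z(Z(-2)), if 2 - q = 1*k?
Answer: -219/2 ≈ -109.50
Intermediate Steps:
N(B) = 8/5 (N(B) = (8/5)*1 = 8/5)
q = 3 (q = 2 - (-1) = 2 - 1*(-1) = 2 + 1 = 3)
V = -1 (V = -⅓*3 = -1)
Z(o) = -⅒ (Z(o) = (8/5)/(-1) + 6/4 = (8/5)*(-1) + 6*(¼) = -8/5 + 3/2 = -⅒)
z(p) = 2*p/(22 + p) (z(p) = (2*p)/(22 + p) = 2*p/(22 + p))
1/z(Z(-2)) = 1/(2*(-⅒)/(22 - ⅒)) = 1/(2*(-⅒)/(219/10)) = 1/(2*(-⅒)*(10/219)) = 1/(-2/219) = -219/2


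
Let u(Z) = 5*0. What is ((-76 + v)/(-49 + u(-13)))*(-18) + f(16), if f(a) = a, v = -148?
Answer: -464/7 ≈ -66.286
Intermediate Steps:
u(Z) = 0
((-76 + v)/(-49 + u(-13)))*(-18) + f(16) = ((-76 - 148)/(-49 + 0))*(-18) + 16 = -224/(-49)*(-18) + 16 = -224*(-1/49)*(-18) + 16 = (32/7)*(-18) + 16 = -576/7 + 16 = -464/7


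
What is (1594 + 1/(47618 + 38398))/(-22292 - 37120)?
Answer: -137109505/5110382592 ≈ -0.026830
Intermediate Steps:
(1594 + 1/(47618 + 38398))/(-22292 - 37120) = (1594 + 1/86016)/(-59412) = (1594 + 1/86016)*(-1/59412) = (137109505/86016)*(-1/59412) = -137109505/5110382592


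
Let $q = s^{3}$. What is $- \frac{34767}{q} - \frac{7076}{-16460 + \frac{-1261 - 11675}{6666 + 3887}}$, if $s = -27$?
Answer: $\frac{208593044486}{94978849023} \approx 2.1962$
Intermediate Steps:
$q = -19683$ ($q = \left(-27\right)^{3} = -19683$)
$- \frac{34767}{q} - \frac{7076}{-16460 + \frac{-1261 - 11675}{6666 + 3887}} = - \frac{34767}{-19683} - \frac{7076}{-16460 + \frac{-1261 - 11675}{6666 + 3887}} = \left(-34767\right) \left(- \frac{1}{19683}\right) - \frac{7076}{-16460 - \frac{12936}{10553}} = \frac{3863}{2187} - \frac{7076}{-16460 - \frac{12936}{10553}} = \frac{3863}{2187} - \frac{7076}{- \frac{173715316}{10553}} = \frac{3863}{2187} - - \frac{18668257}{43428829} = \frac{3863}{2187} + \frac{18668257}{43428829} = \frac{208593044486}{94978849023}$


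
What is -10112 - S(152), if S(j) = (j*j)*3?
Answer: -79424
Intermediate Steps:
S(j) = 3*j² (S(j) = j²*3 = 3*j²)
-10112 - S(152) = -10112 - 3*152² = -10112 - 3*23104 = -10112 - 1*69312 = -10112 - 69312 = -79424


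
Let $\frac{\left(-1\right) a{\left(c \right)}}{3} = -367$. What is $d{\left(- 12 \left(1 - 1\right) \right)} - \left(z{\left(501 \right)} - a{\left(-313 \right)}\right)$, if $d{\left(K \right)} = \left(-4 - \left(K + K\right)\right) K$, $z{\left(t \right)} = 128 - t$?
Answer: $1474$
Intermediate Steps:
$a{\left(c \right)} = 1101$ ($a{\left(c \right)} = \left(-3\right) \left(-367\right) = 1101$)
$d{\left(K \right)} = K \left(-4 - 2 K\right)$ ($d{\left(K \right)} = \left(-4 - 2 K\right) K = K \left(-4 - 2 K\right)$)
$d{\left(- 12 \left(1 - 1\right) \right)} - \left(z{\left(501 \right)} - a{\left(-313 \right)}\right) = - 2 \left(- 12 \left(1 - 1\right)\right) \left(2 - 12 \left(1 - 1\right)\right) - \left(\left(128 - 501\right) - 1101\right) = - 2 \left(\left(-12\right) 0\right) \left(2 - 0\right) - \left(\left(128 - 501\right) - 1101\right) = \left(-2\right) 0 \left(2 + 0\right) - \left(-373 - 1101\right) = \left(-2\right) 0 \cdot 2 - -1474 = 0 + 1474 = 1474$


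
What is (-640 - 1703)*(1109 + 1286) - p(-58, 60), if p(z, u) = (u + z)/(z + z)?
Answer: -325466129/58 ≈ -5.6115e+6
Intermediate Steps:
p(z, u) = (u + z)/(2*z) (p(z, u) = (u + z)/((2*z)) = (u + z)*(1/(2*z)) = (u + z)/(2*z))
(-640 - 1703)*(1109 + 1286) - p(-58, 60) = (-640 - 1703)*(1109 + 1286) - (60 - 58)/(2*(-58)) = -2343*2395 - (-1)*2/(2*58) = -5611485 - 1*(-1/58) = -5611485 + 1/58 = -325466129/58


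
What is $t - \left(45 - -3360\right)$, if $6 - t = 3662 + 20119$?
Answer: $-27180$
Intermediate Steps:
$t = -23775$ ($t = 6 - \left(3662 + 20119\right) = 6 - 23781 = -23775$)
$t - \left(45 - -3360\right) = -23775 - \left(45 - -3360\right) = -23775 - \left(45 + 3360\right) = -23775 - 3405 = -27180$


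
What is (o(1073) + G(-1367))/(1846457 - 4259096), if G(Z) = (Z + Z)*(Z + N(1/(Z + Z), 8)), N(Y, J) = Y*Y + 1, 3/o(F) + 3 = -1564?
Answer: -5333293217621/3445391641914 ≈ -1.5479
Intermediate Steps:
o(F) = -3/1567 (o(F) = 3/(-3 - 1564) = 3/(-1567) = 3*(-1/1567) = -3/1567)
N(Y, J) = 1 + Y² (N(Y, J) = Y² + 1 = 1 + Y²)
G(Z) = 2*Z*(1 + Z + 1/(4*Z²)) (G(Z) = (Z + Z)*(Z + (1 + (1/(Z + Z))²)) = (2*Z)*(Z + (1 + (1/(2*Z))²)) = (2*Z)*(Z + (1 + 1/(4*Z²))) = (2*Z)*(1 + Z + 1/(4*Z²)) = 2*Z*(1 + Z + 1/(4*Z²)))
(o(1073) + G(-1367))/(1846457 - 4259096) = (-3/1567 + ((½)/(-1367) + 2*(-1367) + 2*(-1367)²))/(1846457 - 4259096) = (-3/1567 + ((½)*(-1/1367) - 2734 + 2*1868689))/(-2412639) = (-3/1567 + (-1/2734 - 2734 + 3737378))*(-1/2412639) = (-3/1567 + 10210516695/2734)*(-1/2412639) = (15999879652863/4284178)*(-1/2412639) = -5333293217621/3445391641914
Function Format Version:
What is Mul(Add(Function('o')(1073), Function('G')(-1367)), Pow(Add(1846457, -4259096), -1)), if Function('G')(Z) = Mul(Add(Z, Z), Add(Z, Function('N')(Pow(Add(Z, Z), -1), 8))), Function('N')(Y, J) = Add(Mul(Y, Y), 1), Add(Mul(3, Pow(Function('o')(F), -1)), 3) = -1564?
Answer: Rational(-5333293217621, 3445391641914) ≈ -1.5479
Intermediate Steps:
Function('o')(F) = Rational(-3, 1567) (Function('o')(F) = Mul(3, Pow(Add(-3, -1564), -1)) = Mul(3, Pow(-1567, -1)) = Mul(3, Rational(-1, 1567)) = Rational(-3, 1567))
Function('N')(Y, J) = Add(1, Pow(Y, 2)) (Function('N')(Y, J) = Add(Pow(Y, 2), 1) = Add(1, Pow(Y, 2)))
Function('G')(Z) = Mul(2, Z, Add(1, Z, Mul(Rational(1, 4), Pow(Z, -2)))) (Function('G')(Z) = Mul(Add(Z, Z), Add(Z, Add(1, Pow(Pow(Add(Z, Z), -1), 2)))) = Mul(Mul(2, Z), Add(Z, Add(1, Pow(Pow(Mul(2, Z), -1), 2)))) = Mul(Mul(2, Z), Add(Z, Add(1, Pow(Mul(Rational(1, 2), Pow(Z, -1)), 2)))) = Mul(Mul(2, Z), Add(Z, Add(1, Mul(Rational(1, 4), Pow(Z, -2))))) = Mul(Mul(2, Z), Add(1, Z, Mul(Rational(1, 4), Pow(Z, -2)))) = Mul(2, Z, Add(1, Z, Mul(Rational(1, 4), Pow(Z, -2)))))
Mul(Add(Function('o')(1073), Function('G')(-1367)), Pow(Add(1846457, -4259096), -1)) = Mul(Add(Rational(-3, 1567), Add(Mul(Rational(1, 2), Pow(-1367, -1)), Mul(2, -1367), Mul(2, Pow(-1367, 2)))), Pow(Add(1846457, -4259096), -1)) = Mul(Add(Rational(-3, 1567), Add(Mul(Rational(1, 2), Rational(-1, 1367)), -2734, Mul(2, 1868689))), Pow(-2412639, -1)) = Mul(Add(Rational(-3, 1567), Add(Rational(-1, 2734), -2734, 3737378)), Rational(-1, 2412639)) = Mul(Add(Rational(-3, 1567), Rational(10210516695, 2734)), Rational(-1, 2412639)) = Mul(Rational(15999879652863, 4284178), Rational(-1, 2412639)) = Rational(-5333293217621, 3445391641914)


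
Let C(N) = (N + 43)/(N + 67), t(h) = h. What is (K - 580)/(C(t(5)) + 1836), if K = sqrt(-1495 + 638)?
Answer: -6/19 + 3*I*sqrt(857)/5510 ≈ -0.31579 + 0.015939*I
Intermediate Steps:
C(N) = (43 + N)/(67 + N)
K = I*sqrt(857) (K = sqrt(-857) = I*sqrt(857) ≈ 29.275*I)
(K - 580)/(C(t(5)) + 1836) = (I*sqrt(857) - 580)/((43 + 5)/(67 + 5) + 1836) = (-580 + I*sqrt(857))/(48/72 + 1836) = (-580 + I*sqrt(857))/((1/72)*48 + 1836) = (-580 + I*sqrt(857))/(2/3 + 1836) = (-580 + I*sqrt(857))/(5510/3) = (-580 + I*sqrt(857))*(3/5510) = -6/19 + 3*I*sqrt(857)/5510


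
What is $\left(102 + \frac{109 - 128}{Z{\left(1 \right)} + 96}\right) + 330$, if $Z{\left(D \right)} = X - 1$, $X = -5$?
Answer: $\frac{38861}{90} \approx 431.79$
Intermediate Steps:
$Z{\left(D \right)} = -6$ ($Z{\left(D \right)} = -5 - 1 = -6$)
$\left(102 + \frac{109 - 128}{Z{\left(1 \right)} + 96}\right) + 330 = \left(102 + \frac{109 - 128}{-6 + 96}\right) + 330 = \left(102 - \frac{19}{90}\right) + 330 = \frac{9161}{90} + 330 = \frac{38861}{90}$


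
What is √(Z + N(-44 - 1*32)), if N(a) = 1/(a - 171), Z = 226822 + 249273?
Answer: 2*√7261519902/247 ≈ 690.00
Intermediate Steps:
Z = 476095
N(a) = 1/(-171 + a)
√(Z + N(-44 - 1*32)) = √(476095 + 1/(-171 + (-44 - 1*32))) = √(476095 + 1/(-171 + (-44 - 32))) = √(476095 + 1/(-171 - 76)) = √(476095 + 1/(-247)) = √(476095 - 1/247) = √(117595464/247) = 2*√7261519902/247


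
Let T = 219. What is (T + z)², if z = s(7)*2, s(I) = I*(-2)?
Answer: 36481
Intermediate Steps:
s(I) = -2*I
z = -28 (z = -2*7*2 = -14*2 = -28)
(T + z)² = (219 - 28)² = 191² = 36481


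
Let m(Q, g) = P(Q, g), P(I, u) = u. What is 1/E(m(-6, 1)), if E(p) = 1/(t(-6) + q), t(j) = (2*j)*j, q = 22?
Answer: 94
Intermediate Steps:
m(Q, g) = g
t(j) = 2*j²
E(p) = 1/94 (E(p) = 1/(2*(-6)² + 22) = 1/(2*36 + 22) = 1/(72 + 22) = 1/94)
1/E(m(-6, 1)) = 1/(1/94) = 94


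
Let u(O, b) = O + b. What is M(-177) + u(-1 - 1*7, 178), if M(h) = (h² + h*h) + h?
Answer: 62651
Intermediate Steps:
M(h) = h + 2*h² (M(h) = (h² + h²) + h = 2*h² + h = h + 2*h²)
M(-177) + u(-1 - 1*7, 178) = -177*(1 + 2*(-177)) + ((-1 - 1*7) + 178) = -177*(1 - 354) + ((-1 - 7) + 178) = -177*(-353) + (-8 + 178) = 62481 + 170 = 62651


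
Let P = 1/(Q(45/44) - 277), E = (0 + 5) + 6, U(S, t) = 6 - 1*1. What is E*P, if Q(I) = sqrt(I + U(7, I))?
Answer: -134068/3375811 - 22*sqrt(2915)/3375811 ≈ -0.040066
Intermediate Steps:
U(S, t) = 5 (U(S, t) = 6 - 1 = 5)
E = 11 (E = 5 + 6 = 11)
Q(I) = sqrt(5 + I) (Q(I) = sqrt(I + 5) = sqrt(5 + I))
P = 1/(-277 + sqrt(2915)/22) (P = 1/(sqrt(5 + 45/44) - 277) = 1/(sqrt(265/44) - 277) = 1/(sqrt(2915)/22 - 277) = 1/(-277 + sqrt(2915)/22) ≈ -0.0036424)
E*P = 11*(-12188/3375811 - 2*sqrt(2915)/3375811) = -134068/3375811 - 22*sqrt(2915)/3375811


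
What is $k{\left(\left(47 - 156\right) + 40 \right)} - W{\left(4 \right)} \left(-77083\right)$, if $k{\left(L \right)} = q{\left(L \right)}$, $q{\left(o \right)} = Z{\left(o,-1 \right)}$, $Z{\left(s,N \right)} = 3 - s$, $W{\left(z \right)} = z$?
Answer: $308404$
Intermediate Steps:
$q{\left(o \right)} = 3 - o$
$k{\left(L \right)} = 3 - L$
$k{\left(\left(47 - 156\right) + 40 \right)} - W{\left(4 \right)} \left(-77083\right) = \left(3 - \left(\left(47 - 156\right) + 40\right)\right) - 4 \left(-77083\right) = \left(3 - \left(-109 + 40\right)\right) - -308332 = \left(3 - -69\right) + 308332 = \left(3 + 69\right) + 308332 = 72 + 308332 = 308404$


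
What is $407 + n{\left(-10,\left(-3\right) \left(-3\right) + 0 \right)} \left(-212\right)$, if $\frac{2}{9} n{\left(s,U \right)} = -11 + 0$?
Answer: $10901$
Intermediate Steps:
$n{\left(s,U \right)} = - \frac{99}{2}$ ($n{\left(s,U \right)} = \frac{9 \left(-11 + 0\right)}{2} = \frac{9}{2} \left(-11\right) = - \frac{99}{2}$)
$407 + n{\left(-10,\left(-3\right) \left(-3\right) + 0 \right)} \left(-212\right) = 407 - -10494 = 407 + 10494 = 10901$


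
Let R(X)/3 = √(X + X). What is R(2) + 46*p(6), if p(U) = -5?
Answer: -224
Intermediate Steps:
R(X) = 3*√2*√X (R(X) = 3*√(X + X) = 3*√(2*X) = 3*(√2*√X) = 3*√2*√X)
R(2) + 46*p(6) = 3*√2*√2 + 46*(-5) = 6 - 230 = -224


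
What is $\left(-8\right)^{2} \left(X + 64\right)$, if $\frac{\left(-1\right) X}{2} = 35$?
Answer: $-384$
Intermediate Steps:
$X = -70$ ($X = \left(-2\right) 35 = -70$)
$\left(-8\right)^{2} \left(X + 64\right) = \left(-8\right)^{2} \left(-70 + 64\right) = 64 \left(-6\right) = -384$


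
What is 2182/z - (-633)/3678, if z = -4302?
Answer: -883705/2637126 ≈ -0.33510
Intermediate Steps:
2182/z - (-633)/3678 = 2182/(-4302) - (-633)/3678 = 2182*(-1/4302) - (-633)/3678 = -1091/2151 - 1*(-211/1226) = -1091/2151 + 211/1226 = -883705/2637126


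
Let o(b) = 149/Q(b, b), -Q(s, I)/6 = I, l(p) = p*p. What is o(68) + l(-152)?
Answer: 9426283/408 ≈ 23104.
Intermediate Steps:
l(p) = p**2
Q(s, I) = -6*I
o(b) = -149/(6*b) (o(b) = 149/((-6*b)) = 149*(-1/(6*b)) = -149/(6*b))
o(68) + l(-152) = -149/6/68 + (-152)**2 = -149/6*1/68 + 23104 = -149/408 + 23104 = 9426283/408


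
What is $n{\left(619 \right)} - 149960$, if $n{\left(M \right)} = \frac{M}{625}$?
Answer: $- \frac{93724381}{625} \approx -1.4996 \cdot 10^{5}$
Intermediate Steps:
$n{\left(M \right)} = \frac{M}{625}$ ($n{\left(M \right)} = M \frac{1}{625} = \frac{M}{625}$)
$n{\left(619 \right)} - 149960 = \frac{1}{625} \cdot 619 - 149960 = \frac{619}{625} - 149960 = - \frac{93724381}{625}$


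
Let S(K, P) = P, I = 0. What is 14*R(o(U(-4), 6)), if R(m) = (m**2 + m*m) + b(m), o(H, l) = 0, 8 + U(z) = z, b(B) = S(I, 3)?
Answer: 42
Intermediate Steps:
b(B) = 3
U(z) = -8 + z
R(m) = 3 + 2*m**2 (R(m) = (m**2 + m*m) + 3 = (m**2 + m**2) + 3 = 2*m**2 + 3 = 3 + 2*m**2)
14*R(o(U(-4), 6)) = 14*(3 + 2*0**2) = 14*(3 + 2*0) = 14*(3 + 0) = 14*3 = 42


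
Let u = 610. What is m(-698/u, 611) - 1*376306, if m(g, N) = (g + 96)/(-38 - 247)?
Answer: -32710427981/86925 ≈ -3.7631e+5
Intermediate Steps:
m(g, N) = -32/95 - g/285 (m(g, N) = (96 + g)/(-285) = (96 + g)*(-1/285) = -32/95 - g/285)
m(-698/u, 611) - 1*376306 = (-32/95 - (-698)/(285*610)) - 1*376306 = (-32/95 - (-698)/(285*610)) - 376306 = (-32/95 - 1/285*(-349/305)) - 376306 = (-32/95 + 349/86925) - 376306 = -28931/86925 - 376306 = -32710427981/86925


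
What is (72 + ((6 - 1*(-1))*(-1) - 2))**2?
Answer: 3969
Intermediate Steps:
(72 + ((6 - 1*(-1))*(-1) - 2))**2 = (72 + ((6 + 1)*(-1) - 2))**2 = (72 + (7*(-1) - 2))**2 = (72 + (-7 - 2))**2 = (72 - 9)**2 = 63**2 = 3969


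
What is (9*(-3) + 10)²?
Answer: 289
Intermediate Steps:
(9*(-3) + 10)² = (-27 + 10)² = (-17)² = 289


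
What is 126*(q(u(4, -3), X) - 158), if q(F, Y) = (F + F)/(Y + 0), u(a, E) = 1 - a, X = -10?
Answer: -99162/5 ≈ -19832.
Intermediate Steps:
q(F, Y) = 2*F/Y (q(F, Y) = (2*F)/Y = 2*F/Y)
126*(q(u(4, -3), X) - 158) = 126*(2*(1 - 1*4)/(-10) - 158) = 126*(2*(1 - 4)*(-1/10) - 158) = 126*(2*(-3)*(-1/10) - 158) = 126*(3/5 - 158) = 126*(-787/5) = -99162/5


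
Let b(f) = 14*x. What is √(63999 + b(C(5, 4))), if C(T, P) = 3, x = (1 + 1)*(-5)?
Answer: √63859 ≈ 252.70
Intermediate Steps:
x = -10 (x = 2*(-5) = -10)
b(f) = -140 (b(f) = 14*(-10) = -140)
√(63999 + b(C(5, 4))) = √(63999 - 140) = √63859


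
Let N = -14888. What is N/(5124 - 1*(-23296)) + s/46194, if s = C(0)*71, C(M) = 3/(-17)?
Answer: -974797507/1859847430 ≈ -0.52413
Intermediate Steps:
C(M) = -3/17 (C(M) = 3*(-1/17) = -3/17)
s = -213/17 (s = -3/17*71 = -213/17 ≈ -12.529)
N/(5124 - 1*(-23296)) + s/46194 = -14888/(5124 - 1*(-23296)) - 213/17/46194 = -14888/(5124 + 23296) - 213/17*1/46194 = -14888/28420 - 71/261766 = -14888*1/28420 - 71/261766 = -3722/7105 - 71/261766 = -974797507/1859847430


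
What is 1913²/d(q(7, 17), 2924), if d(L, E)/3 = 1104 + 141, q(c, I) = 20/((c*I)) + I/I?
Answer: 3659569/3735 ≈ 979.80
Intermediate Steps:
q(c, I) = 1 + 20/(I*c) (q(c, I) = 20/((I*c)) + 1 = 20*(1/(I*c)) + 1 = 20/(I*c) + 1 = 1 + 20/(I*c))
d(L, E) = 3735 (d(L, E) = 3*(1104 + 141) = 3*1245 = 3735)
1913²/d(q(7, 17), 2924) = 1913²/3735 = 3659569*(1/3735) = 3659569/3735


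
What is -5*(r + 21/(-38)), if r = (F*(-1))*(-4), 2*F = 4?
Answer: -1415/38 ≈ -37.237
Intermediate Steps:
F = 2 (F = (½)*4 = 2)
r = 8 (r = (2*(-1))*(-4) = -2*(-4) = 8)
-5*(r + 21/(-38)) = -5*(8 + 21/(-38)) = -5*(8 + 21*(-1/38)) = -5*(8 - 21/38) = -5*283/38 = -1415/38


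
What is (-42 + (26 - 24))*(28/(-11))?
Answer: 1120/11 ≈ 101.82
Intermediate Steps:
(-42 + (26 - 24))*(28/(-11)) = (-42 + 2)*(28*(-1/11)) = -40*(-28/11) = 1120/11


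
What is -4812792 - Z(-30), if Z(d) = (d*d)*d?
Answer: -4785792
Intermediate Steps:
Z(d) = d³ (Z(d) = d²*d = d³)
-4812792 - Z(-30) = -4812792 - 1*(-30)³ = -4812792 - 1*(-27000) = -4812792 + 27000 = -4785792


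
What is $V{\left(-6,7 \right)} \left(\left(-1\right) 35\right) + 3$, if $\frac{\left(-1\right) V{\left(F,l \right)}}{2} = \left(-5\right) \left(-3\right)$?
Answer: $1053$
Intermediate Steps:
$V{\left(F,l \right)} = -30$ ($V{\left(F,l \right)} = - 2 \left(\left(-5\right) \left(-3\right)\right) = \left(-2\right) 15 = -30$)
$V{\left(-6,7 \right)} \left(\left(-1\right) 35\right) + 3 = - 30 \left(\left(-1\right) 35\right) + 3 = \left(-30\right) \left(-35\right) + 3 = 1050 + 3 = 1053$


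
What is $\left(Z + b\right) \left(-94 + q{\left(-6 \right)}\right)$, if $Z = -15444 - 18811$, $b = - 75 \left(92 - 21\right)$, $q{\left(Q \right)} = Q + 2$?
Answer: $3878840$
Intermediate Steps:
$q{\left(Q \right)} = 2 + Q$
$b = -5325$ ($b = \left(-75\right) 71 = -5325$)
$Z = -34255$ ($Z = -15444 - 18811 = -34255$)
$\left(Z + b\right) \left(-94 + q{\left(-6 \right)}\right) = \left(-34255 - 5325\right) \left(-94 + \left(2 - 6\right)\right) = - 39580 \left(-94 - 4\right) = \left(-39580\right) \left(-98\right) = 3878840$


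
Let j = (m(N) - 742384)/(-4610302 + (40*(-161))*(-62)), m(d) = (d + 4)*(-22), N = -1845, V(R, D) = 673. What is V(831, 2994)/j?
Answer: 1417008903/350941 ≈ 4037.7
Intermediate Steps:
m(d) = -88 - 22*d (m(d) = (4 + d)*(-22) = -88 - 22*d)
j = 350941/2105511 (j = ((-88 - 22*(-1845)) - 742384)/(-4610302 + (40*(-161))*(-62)) = ((-88 + 40590) - 742384)/(-4610302 - 6440*(-62)) = (40502 - 742384)/(-4610302 + 399280) = -701882/(-4211022) = -701882*(-1/4211022) = 350941/2105511 ≈ 0.16668)
V(831, 2994)/j = 673/(350941/2105511) = 673*(2105511/350941) = 1417008903/350941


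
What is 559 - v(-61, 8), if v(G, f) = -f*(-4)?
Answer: 527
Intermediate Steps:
v(G, f) = 4*f
559 - v(-61, 8) = 559 - 4*8 = 559 - 1*32 = 559 - 32 = 527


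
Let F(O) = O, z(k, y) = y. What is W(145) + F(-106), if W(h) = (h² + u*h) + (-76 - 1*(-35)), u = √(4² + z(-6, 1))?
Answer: 20878 + 145*√17 ≈ 21476.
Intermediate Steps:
u = √17 (u = √(4² + 1) = √(16 + 1) = √17 ≈ 4.1231)
W(h) = -41 + h² + h*√17 (W(h) = (h² + √17*h) + (-76 - 1*(-35)) = (h² + h*√17) + (-76 + 35) = (h² + h*√17) - 41 = -41 + h² + h*√17)
W(145) + F(-106) = (-41 + 145² + 145*√17) - 106 = (-41 + 21025 + 145*√17) - 106 = (20984 + 145*√17) - 106 = 20878 + 145*√17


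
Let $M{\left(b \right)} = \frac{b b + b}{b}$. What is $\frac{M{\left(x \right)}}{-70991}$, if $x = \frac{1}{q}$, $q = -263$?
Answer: $- \frac{262}{18670633} \approx -1.4033 \cdot 10^{-5}$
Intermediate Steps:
$x = - \frac{1}{263}$ ($x = \frac{1}{-263} = - \frac{1}{263} \approx -0.0038023$)
$M{\left(b \right)} = \frac{b + b^{2}}{b}$ ($M{\left(b \right)} = \frac{b^{2} + b}{b} = \frac{b + b^{2}}{b}$)
$\frac{M{\left(x \right)}}{-70991} = \frac{1 - \frac{1}{263}}{-70991} = \frac{262}{263} \left(- \frac{1}{70991}\right) = - \frac{262}{18670633}$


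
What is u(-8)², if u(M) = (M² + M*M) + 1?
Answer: 16641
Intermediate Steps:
u(M) = 1 + 2*M² (u(M) = (M² + M²) + 1 = 2*M² + 1 = 1 + 2*M²)
u(-8)² = (1 + 2*(-8)²)² = (1 + 2*64)² = (1 + 128)² = 129² = 16641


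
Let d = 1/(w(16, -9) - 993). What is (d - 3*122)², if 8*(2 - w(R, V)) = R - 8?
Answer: 131822003329/984064 ≈ 1.3396e+5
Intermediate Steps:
w(R, V) = 3 - R/8 (w(R, V) = 2 - (R - 8)/8 = 2 - (-8 + R)/8 = 2 + (1 - R/8) = 3 - R/8)
d = -1/992 (d = 1/((3 - ⅛*16) - 993) = 1/((3 - 2) - 993) = 1/(1 - 993) = 1/(-992) = -1/992 ≈ -0.0010081)
(d - 3*122)² = (-1/992 - 3*122)² = (-1/992 - 366)² = (-363073/992)² = 131822003329/984064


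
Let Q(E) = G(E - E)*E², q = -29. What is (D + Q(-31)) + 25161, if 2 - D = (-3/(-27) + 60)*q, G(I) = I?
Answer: 242156/9 ≈ 26906.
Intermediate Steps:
D = 15707/9 (D = 2 - (-3/(-27) + 60)*(-29) = 2 - (-3*(-1/27) + 60)*(-29) = 2 - (⅑ + 60)*(-29) = 2 - 541*(-29)/9 = 2 - 1*(-15689/9) = 2 + 15689/9 = 15707/9 ≈ 1745.2)
Q(E) = 0 (Q(E) = (E - E)*E² = 0*E² = 0)
(D + Q(-31)) + 25161 = (15707/9 + 0) + 25161 = 15707/9 + 25161 = 242156/9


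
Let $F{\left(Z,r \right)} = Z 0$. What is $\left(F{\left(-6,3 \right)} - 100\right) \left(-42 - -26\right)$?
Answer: $1600$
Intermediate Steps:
$F{\left(Z,r \right)} = 0$
$\left(F{\left(-6,3 \right)} - 100\right) \left(-42 - -26\right) = \left(0 - 100\right) \left(-42 - -26\right) = - 100 \left(-42 + 26\right) = \left(-100\right) \left(-16\right) = 1600$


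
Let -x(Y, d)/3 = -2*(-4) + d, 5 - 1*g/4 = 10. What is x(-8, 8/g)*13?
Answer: -1482/5 ≈ -296.40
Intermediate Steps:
g = -20 (g = 20 - 4*10 = 20 - 40 = -20)
x(Y, d) = -24 - 3*d (x(Y, d) = -3*(-2*(-4) + d) = -3*(8 + d) = -24 - 3*d)
x(-8, 8/g)*13 = (-24 - 24/(-20))*13 = (-24 - 24*(-1)/20)*13 = (-24 - 3*(-⅖))*13 = (-24 + 6/5)*13 = -114/5*13 = -1482/5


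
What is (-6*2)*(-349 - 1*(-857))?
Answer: -6096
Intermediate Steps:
(-6*2)*(-349 - 1*(-857)) = -12*(-349 + 857) = -12*508 = -6096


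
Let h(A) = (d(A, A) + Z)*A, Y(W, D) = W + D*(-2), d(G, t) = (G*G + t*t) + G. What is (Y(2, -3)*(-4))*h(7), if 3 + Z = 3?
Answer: -23520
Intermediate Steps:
Z = 0 (Z = -3 + 3 = 0)
d(G, t) = G + G² + t² (d(G, t) = (G² + t²) + G = G + G² + t²)
Y(W, D) = W - 2*D
h(A) = A*(A + 2*A²) (h(A) = ((A + A² + A²) + 0)*A = ((A + 2*A²) + 0)*A = (A + 2*A²)*A = A*(A + 2*A²))
(Y(2, -3)*(-4))*h(7) = ((2 - 2*(-3))*(-4))*(7²*(1 + 2*7)) = ((2 + 6)*(-4))*(49*(1 + 14)) = (8*(-4))*(49*15) = -32*735 = -23520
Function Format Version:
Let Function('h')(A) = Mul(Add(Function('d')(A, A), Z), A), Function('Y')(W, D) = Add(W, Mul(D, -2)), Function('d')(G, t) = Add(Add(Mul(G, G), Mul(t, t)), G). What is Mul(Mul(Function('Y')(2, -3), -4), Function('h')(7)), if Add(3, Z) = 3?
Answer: -23520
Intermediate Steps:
Z = 0 (Z = Add(-3, 3) = 0)
Function('d')(G, t) = Add(G, Pow(G, 2), Pow(t, 2)) (Function('d')(G, t) = Add(Add(Pow(G, 2), Pow(t, 2)), G) = Add(G, Pow(G, 2), Pow(t, 2)))
Function('Y')(W, D) = Add(W, Mul(-2, D))
Function('h')(A) = Mul(A, Add(A, Mul(2, Pow(A, 2)))) (Function('h')(A) = Mul(Add(Add(A, Pow(A, 2), Pow(A, 2)), 0), A) = Mul(Add(Add(A, Mul(2, Pow(A, 2))), 0), A) = Mul(Add(A, Mul(2, Pow(A, 2))), A) = Mul(A, Add(A, Mul(2, Pow(A, 2)))))
Mul(Mul(Function('Y')(2, -3), -4), Function('h')(7)) = Mul(Mul(Add(2, Mul(-2, -3)), -4), Mul(Pow(7, 2), Add(1, Mul(2, 7)))) = Mul(Mul(Add(2, 6), -4), Mul(49, Add(1, 14))) = Mul(Mul(8, -4), Mul(49, 15)) = Mul(-32, 735) = -23520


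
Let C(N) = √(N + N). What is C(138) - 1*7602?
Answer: -7602 + 2*√69 ≈ -7585.4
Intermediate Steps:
C(N) = √2*√N (C(N) = √(2*N) = √2*√N)
C(138) - 1*7602 = √2*√138 - 1*7602 = 2*√69 - 7602 = -7602 + 2*√69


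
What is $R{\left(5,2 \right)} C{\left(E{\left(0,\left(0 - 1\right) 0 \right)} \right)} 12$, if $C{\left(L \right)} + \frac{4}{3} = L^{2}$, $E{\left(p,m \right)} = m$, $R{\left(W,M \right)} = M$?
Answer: $-32$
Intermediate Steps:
$C{\left(L \right)} = - \frac{4}{3} + L^{2}$
$R{\left(5,2 \right)} C{\left(E{\left(0,\left(0 - 1\right) 0 \right)} \right)} 12 = 2 \left(- \frac{4}{3} + \left(\left(0 - 1\right) 0\right)^{2}\right) 12 = 2 \left(- \frac{4}{3} + \left(\left(-1\right) 0\right)^{2}\right) 12 = 2 \left(- \frac{4}{3} + 0^{2}\right) 12 = 2 \left(- \frac{4}{3} + 0\right) 12 = 2 \left(- \frac{4}{3}\right) 12 = \left(- \frac{8}{3}\right) 12 = -32$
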